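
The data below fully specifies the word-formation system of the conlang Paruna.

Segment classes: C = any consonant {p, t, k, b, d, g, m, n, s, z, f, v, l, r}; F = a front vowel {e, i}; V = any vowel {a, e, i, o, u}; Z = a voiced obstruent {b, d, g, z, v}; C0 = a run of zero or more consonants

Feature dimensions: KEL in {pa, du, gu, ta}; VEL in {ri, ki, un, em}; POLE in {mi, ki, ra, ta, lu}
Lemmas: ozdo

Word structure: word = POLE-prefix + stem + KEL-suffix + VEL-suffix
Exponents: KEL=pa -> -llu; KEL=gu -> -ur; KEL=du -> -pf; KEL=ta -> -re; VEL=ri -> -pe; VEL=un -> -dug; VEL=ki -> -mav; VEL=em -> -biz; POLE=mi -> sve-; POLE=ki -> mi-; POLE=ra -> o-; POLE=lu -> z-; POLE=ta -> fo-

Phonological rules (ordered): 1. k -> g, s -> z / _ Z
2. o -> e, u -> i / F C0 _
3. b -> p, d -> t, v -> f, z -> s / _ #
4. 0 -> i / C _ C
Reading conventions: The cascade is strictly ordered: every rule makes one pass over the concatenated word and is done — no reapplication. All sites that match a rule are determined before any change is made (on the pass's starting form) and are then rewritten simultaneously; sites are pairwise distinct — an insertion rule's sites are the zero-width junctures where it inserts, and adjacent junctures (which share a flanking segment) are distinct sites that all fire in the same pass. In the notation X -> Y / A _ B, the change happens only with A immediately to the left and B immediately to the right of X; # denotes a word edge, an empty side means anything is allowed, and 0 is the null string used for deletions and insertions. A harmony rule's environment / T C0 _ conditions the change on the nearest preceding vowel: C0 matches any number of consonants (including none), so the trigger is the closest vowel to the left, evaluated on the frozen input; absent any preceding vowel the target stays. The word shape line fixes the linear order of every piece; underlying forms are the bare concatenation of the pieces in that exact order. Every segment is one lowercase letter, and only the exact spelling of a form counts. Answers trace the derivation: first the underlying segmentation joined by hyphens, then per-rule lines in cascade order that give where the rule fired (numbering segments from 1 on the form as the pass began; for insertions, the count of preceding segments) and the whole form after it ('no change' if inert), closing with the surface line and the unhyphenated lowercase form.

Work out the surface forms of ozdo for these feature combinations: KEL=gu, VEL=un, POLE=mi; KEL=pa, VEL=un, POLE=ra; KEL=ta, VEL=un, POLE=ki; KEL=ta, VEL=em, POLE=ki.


cell KEL=gu, VEL=un, POLE=mi:
underlying: sve-ozdo-ur-dug
1. k -> g, s -> z / _ Z: fires at position(s) 1: zveozdourdug
2. o -> e, u -> i / F C0 _: fires at position(s) 4: zveezdourdug
3. b -> p, d -> t, v -> f, z -> s / _ #: no change
4. 0 -> i / C _ C: inserts after position(s) 1, 5, 9: ziveezidouridug
surface: ziveezidouridug

cell KEL=pa, VEL=un, POLE=ra:
underlying: o-ozdo-llu-dug
1. k -> g, s -> z / _ Z: no change
2. o -> e, u -> i / F C0 _: no change
3. b -> p, d -> t, v -> f, z -> s / _ #: no change
4. 0 -> i / C _ C: inserts after position(s) 3, 6: oozidoliludug
surface: oozidoliludug

cell KEL=ta, VEL=un, POLE=ki:
underlying: mi-ozdo-re-dug
1. k -> g, s -> z / _ Z: no change
2. o -> e, u -> i / F C0 _: fires at position(s) 3, 10: miezdoredig
3. b -> p, d -> t, v -> f, z -> s / _ #: no change
4. 0 -> i / C _ C: inserts after position(s) 4: miezidoredig
surface: miezidoredig

cell KEL=ta, VEL=em, POLE=ki:
underlying: mi-ozdo-re-biz
1. k -> g, s -> z / _ Z: no change
2. o -> e, u -> i / F C0 _: fires at position(s) 3: miezdorebiz
3. b -> p, d -> t, v -> f, z -> s / _ #: fires at position(s) 11: miezdorebis
4. 0 -> i / C _ C: inserts after position(s) 4: miezidorebis
surface: miezidorebis


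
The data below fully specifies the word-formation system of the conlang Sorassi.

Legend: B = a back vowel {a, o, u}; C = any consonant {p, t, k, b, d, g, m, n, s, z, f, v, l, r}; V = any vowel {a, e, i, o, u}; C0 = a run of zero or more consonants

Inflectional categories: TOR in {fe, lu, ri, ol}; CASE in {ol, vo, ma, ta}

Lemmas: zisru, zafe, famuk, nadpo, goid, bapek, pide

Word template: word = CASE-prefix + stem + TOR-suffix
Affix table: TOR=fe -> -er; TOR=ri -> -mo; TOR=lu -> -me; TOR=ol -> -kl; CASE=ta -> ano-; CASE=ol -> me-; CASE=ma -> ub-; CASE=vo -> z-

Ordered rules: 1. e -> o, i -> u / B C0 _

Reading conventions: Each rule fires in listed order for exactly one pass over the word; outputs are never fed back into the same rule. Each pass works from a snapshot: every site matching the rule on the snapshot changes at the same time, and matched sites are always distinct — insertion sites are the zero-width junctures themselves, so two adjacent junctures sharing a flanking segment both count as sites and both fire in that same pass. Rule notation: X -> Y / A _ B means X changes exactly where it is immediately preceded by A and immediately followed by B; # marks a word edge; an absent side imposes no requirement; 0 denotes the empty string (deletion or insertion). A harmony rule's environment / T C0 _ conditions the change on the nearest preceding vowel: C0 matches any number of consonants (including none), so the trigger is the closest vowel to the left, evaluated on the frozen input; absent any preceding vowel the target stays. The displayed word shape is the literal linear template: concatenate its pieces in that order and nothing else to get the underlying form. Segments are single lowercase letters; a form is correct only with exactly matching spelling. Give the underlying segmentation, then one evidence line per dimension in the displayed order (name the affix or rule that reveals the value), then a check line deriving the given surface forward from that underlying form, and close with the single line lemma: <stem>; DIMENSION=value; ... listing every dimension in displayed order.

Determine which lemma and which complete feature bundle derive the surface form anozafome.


underlying: ano-zafe-me
TOR=lu - signalled by the affix -me
CASE=ta - signalled by the affix ano-
check: anozafeme -> anozafome
lemma: zafe; TOR=lu; CASE=ta


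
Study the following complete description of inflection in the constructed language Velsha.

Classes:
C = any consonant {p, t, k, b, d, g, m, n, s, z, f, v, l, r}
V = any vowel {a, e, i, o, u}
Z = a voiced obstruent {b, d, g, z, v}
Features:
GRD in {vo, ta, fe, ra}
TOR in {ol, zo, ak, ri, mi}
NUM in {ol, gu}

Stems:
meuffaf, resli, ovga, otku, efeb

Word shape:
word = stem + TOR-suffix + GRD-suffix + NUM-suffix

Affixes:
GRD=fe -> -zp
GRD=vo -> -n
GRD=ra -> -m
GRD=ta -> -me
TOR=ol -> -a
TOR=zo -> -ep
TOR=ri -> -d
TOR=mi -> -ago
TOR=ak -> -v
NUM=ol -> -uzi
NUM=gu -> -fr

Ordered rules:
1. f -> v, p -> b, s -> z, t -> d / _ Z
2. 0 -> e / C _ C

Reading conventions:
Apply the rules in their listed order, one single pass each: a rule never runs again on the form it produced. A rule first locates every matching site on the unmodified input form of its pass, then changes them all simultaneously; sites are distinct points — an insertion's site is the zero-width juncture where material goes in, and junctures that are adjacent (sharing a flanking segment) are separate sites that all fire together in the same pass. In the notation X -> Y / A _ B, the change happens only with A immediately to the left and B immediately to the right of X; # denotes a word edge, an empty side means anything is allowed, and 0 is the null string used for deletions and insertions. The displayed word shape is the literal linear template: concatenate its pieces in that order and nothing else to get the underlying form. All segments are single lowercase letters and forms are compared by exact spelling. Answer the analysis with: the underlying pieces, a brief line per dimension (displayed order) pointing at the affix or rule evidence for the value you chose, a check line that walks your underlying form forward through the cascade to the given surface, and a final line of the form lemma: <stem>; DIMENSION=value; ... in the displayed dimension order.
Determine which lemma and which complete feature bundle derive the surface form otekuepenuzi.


underlying: otku-ep-n-uzi
GRD=vo - signalled by the affix -n
TOR=zo - signalled by the affix -ep
NUM=ol - signalled by the affix -uzi
check: otkuepnuzi -> otkuepnuzi -> otekuepenuzi
lemma: otku; GRD=vo; TOR=zo; NUM=ol


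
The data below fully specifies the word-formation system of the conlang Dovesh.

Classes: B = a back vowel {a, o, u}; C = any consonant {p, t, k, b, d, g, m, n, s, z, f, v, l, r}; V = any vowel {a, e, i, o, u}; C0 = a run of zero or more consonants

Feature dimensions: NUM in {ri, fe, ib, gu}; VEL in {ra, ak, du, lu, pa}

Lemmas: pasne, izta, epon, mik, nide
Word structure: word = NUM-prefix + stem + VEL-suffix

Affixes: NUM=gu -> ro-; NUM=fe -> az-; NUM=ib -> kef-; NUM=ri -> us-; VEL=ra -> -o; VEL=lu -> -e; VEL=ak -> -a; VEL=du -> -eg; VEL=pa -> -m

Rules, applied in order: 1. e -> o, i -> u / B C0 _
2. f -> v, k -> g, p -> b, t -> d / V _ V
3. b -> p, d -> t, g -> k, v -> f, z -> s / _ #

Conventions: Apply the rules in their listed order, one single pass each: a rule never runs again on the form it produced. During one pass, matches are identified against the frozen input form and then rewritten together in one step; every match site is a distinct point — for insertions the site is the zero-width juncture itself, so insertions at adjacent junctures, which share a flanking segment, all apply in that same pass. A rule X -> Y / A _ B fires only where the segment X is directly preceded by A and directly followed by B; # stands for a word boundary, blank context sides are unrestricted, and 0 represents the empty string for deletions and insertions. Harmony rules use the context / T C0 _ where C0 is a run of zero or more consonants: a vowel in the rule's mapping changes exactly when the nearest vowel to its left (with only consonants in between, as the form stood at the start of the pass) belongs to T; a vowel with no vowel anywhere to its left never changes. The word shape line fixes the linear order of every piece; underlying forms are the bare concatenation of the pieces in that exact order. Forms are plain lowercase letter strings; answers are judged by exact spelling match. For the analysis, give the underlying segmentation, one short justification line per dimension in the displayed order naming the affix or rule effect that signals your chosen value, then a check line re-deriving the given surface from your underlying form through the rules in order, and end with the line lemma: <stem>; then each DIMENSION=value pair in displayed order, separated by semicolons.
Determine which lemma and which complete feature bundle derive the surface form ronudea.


underlying: ro-nide-a
NUM=gu - signalled by the affix ro-
VEL=ak - signalled by the affix -a
check: ronidea -> ronudea -> ronudea -> ronudea
lemma: nide; NUM=gu; VEL=ak


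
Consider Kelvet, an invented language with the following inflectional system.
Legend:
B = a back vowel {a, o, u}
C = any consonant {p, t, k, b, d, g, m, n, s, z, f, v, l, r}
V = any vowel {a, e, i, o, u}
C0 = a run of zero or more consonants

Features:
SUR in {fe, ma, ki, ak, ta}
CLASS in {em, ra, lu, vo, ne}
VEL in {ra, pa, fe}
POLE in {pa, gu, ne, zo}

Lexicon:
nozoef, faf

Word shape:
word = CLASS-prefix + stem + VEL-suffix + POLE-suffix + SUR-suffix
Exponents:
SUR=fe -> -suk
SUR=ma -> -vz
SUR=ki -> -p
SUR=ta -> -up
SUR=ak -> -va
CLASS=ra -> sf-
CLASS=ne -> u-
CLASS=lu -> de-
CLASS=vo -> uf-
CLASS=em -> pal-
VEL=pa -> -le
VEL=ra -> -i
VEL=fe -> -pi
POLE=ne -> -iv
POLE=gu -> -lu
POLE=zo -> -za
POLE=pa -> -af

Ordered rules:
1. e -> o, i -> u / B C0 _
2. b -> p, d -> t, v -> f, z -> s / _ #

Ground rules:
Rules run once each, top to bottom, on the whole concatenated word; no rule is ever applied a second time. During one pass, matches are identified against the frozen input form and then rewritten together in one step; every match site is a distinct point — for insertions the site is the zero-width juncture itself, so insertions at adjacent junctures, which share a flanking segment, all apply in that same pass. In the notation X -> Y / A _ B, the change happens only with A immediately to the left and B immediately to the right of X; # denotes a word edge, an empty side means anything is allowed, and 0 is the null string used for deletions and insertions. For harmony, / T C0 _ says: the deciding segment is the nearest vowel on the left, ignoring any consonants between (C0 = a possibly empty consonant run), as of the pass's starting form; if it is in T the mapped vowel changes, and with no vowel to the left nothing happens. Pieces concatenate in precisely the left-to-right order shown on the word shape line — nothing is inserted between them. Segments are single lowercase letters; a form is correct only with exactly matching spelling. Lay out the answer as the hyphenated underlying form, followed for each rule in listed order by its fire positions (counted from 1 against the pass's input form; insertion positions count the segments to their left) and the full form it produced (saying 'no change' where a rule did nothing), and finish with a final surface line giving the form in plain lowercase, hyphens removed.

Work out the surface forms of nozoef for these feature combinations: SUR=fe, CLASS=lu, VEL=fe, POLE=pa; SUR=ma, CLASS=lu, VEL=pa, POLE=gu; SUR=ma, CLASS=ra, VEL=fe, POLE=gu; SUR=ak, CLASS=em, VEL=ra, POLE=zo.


cell SUR=fe, CLASS=lu, VEL=fe, POLE=pa:
underlying: de-nozoef-pi-af-suk
1. e -> o, i -> u / B C0 _: fires at position(s) 7: denozoofpiafsuk
2. b -> p, d -> t, v -> f, z -> s / _ #: no change
surface: denozoofpiafsuk

cell SUR=ma, CLASS=lu, VEL=pa, POLE=gu:
underlying: de-nozoef-le-lu-vz
1. e -> o, i -> u / B C0 _: fires at position(s) 7: denozoofleluvz
2. b -> p, d -> t, v -> f, z -> s / _ #: fires at position(s) 14: denozoofleluvs
surface: denozoofleluvs

cell SUR=ma, CLASS=ra, VEL=fe, POLE=gu:
underlying: sf-nozoef-pi-lu-vz
1. e -> o, i -> u / B C0 _: fires at position(s) 7: sfnozoofpiluvz
2. b -> p, d -> t, v -> f, z -> s / _ #: fires at position(s) 14: sfnozoofpiluvs
surface: sfnozoofpiluvs

cell SUR=ak, CLASS=em, VEL=ra, POLE=zo:
underlying: pal-nozoef-i-za-va
1. e -> o, i -> u / B C0 _: fires at position(s) 8: palnozoofizava
2. b -> p, d -> t, v -> f, z -> s / _ #: no change
surface: palnozoofizava


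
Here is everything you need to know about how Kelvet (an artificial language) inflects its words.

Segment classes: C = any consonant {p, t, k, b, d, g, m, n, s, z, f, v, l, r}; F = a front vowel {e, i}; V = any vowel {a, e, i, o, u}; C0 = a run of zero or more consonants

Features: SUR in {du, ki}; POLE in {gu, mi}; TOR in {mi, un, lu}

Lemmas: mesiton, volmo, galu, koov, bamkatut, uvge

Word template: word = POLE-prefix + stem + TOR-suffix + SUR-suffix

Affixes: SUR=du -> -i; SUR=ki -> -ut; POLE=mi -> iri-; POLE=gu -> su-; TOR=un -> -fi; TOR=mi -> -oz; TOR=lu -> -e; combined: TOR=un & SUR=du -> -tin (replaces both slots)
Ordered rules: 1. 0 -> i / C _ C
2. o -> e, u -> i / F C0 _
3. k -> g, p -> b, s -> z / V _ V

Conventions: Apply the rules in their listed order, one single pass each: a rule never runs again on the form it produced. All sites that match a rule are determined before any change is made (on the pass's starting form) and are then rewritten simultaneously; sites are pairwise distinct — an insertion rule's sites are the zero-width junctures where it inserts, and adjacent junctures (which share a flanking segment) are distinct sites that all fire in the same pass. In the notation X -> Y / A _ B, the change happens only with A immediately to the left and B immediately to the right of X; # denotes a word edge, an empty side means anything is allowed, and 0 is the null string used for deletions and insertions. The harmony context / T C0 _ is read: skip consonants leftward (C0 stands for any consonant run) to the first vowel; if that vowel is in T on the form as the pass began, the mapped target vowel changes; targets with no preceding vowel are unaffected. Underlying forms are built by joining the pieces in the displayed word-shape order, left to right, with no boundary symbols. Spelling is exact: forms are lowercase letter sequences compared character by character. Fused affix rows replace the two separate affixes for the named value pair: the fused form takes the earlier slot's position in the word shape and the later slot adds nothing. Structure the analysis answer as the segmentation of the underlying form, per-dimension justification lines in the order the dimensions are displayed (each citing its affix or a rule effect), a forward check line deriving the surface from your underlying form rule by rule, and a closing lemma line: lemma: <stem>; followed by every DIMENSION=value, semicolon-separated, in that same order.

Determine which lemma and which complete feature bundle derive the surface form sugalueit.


underlying: su-galu-e-ut
SUR=ki - signalled by the affix -ut
POLE=gu - signalled by the affix su-
TOR=lu - signalled by the affix -e
check: sugalueut -> sugalueut -> sugalueit -> sugalueit
lemma: galu; SUR=ki; POLE=gu; TOR=lu


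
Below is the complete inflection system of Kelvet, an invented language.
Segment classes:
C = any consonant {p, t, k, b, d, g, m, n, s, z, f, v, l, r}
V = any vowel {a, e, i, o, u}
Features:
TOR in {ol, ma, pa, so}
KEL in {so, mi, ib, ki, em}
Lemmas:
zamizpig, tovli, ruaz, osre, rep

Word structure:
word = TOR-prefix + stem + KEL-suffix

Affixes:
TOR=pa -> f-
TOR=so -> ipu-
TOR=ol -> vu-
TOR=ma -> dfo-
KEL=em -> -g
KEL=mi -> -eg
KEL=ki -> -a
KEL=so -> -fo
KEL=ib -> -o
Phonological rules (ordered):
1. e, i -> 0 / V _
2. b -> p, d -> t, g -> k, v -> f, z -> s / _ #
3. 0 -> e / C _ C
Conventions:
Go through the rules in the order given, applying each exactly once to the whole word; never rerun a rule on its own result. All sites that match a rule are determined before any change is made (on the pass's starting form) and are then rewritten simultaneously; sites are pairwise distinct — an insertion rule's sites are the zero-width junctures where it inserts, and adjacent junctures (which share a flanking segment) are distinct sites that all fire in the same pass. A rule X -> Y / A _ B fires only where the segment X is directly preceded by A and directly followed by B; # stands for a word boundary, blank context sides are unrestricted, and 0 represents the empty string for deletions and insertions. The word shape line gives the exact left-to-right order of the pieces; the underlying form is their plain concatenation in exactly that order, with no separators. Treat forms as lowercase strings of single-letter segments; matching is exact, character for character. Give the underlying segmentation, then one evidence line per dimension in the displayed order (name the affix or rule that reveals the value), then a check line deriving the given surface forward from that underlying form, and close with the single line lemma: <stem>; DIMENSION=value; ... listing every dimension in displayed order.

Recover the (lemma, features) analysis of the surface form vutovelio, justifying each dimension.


underlying: vu-tovli-o
TOR=ol - signalled by the affix vu-
KEL=ib - signalled by the affix -o
check: vutovlio -> vutovlio -> vutovlio -> vutovelio
lemma: tovli; TOR=ol; KEL=ib


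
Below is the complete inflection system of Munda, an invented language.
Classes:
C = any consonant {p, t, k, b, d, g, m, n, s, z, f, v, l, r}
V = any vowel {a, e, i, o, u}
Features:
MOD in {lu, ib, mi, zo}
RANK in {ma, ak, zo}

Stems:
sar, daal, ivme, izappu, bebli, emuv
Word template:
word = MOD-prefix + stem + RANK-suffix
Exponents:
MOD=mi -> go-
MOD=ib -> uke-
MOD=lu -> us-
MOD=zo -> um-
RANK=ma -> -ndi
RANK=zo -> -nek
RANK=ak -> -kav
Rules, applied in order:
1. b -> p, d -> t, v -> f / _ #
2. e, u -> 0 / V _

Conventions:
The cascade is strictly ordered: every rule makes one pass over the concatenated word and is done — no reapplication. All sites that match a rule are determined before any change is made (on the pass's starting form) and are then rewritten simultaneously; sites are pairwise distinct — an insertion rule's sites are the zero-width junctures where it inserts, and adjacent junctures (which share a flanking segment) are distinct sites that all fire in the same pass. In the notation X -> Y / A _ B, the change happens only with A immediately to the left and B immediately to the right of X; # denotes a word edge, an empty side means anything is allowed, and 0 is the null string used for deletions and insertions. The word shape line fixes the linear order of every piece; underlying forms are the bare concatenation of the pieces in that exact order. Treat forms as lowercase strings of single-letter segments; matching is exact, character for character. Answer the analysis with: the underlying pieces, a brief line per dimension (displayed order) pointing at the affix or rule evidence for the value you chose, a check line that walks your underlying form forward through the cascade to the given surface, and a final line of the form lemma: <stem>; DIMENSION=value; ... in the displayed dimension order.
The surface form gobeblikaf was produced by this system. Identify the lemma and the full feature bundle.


underlying: go-bebli-kav
MOD=mi - signalled by the affix go-
RANK=ak - signalled by the affix -kav
check: gobeblikav -> gobeblikaf -> gobeblikaf
lemma: bebli; MOD=mi; RANK=ak


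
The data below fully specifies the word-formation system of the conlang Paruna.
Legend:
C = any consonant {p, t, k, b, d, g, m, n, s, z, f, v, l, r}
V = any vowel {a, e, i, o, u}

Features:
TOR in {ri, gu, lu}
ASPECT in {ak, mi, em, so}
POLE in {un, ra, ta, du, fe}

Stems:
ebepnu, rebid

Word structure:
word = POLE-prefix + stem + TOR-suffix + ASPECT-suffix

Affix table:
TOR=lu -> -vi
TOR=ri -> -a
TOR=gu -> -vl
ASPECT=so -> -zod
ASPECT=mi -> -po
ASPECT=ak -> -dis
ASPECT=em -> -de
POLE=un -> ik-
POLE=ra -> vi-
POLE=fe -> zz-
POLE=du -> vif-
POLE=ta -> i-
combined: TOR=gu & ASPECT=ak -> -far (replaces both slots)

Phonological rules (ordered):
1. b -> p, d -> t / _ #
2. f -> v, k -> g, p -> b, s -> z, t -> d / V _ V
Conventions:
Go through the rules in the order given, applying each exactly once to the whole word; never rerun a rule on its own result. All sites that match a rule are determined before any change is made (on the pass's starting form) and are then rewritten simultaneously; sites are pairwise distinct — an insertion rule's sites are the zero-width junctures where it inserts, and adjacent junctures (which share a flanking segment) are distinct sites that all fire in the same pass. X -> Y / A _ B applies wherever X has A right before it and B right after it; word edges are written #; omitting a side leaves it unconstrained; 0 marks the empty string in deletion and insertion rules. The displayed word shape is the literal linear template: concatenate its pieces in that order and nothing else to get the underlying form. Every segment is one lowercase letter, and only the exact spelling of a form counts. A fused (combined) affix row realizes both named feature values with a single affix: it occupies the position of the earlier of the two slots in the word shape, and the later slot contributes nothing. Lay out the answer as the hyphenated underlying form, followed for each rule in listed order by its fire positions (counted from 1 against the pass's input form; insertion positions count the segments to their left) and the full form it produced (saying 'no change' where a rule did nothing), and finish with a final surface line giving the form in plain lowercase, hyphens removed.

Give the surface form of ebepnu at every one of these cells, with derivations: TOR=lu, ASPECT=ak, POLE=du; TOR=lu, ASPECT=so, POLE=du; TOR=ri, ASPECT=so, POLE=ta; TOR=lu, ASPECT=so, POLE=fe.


cell TOR=lu, ASPECT=ak, POLE=du:
underlying: vif-ebepnu-vi-dis
1. b -> p, d -> t / _ #: no change
2. f -> v, k -> g, p -> b, s -> z, t -> d / V _ V: fires at position(s) 3: vivebepnuvidis
surface: vivebepnuvidis

cell TOR=lu, ASPECT=so, POLE=du:
underlying: vif-ebepnu-vi-zod
1. b -> p, d -> t / _ #: fires at position(s) 14: vifebepnuvizot
2. f -> v, k -> g, p -> b, s -> z, t -> d / V _ V: fires at position(s) 3: vivebepnuvizot
surface: vivebepnuvizot

cell TOR=ri, ASPECT=so, POLE=ta:
underlying: i-ebepnu-a-zod
1. b -> p, d -> t / _ #: fires at position(s) 11: iebepnuazot
2. f -> v, k -> g, p -> b, s -> z, t -> d / V _ V: no change
surface: iebepnuazot

cell TOR=lu, ASPECT=so, POLE=fe:
underlying: zz-ebepnu-vi-zod
1. b -> p, d -> t / _ #: fires at position(s) 13: zzebepnuvizot
2. f -> v, k -> g, p -> b, s -> z, t -> d / V _ V: no change
surface: zzebepnuvizot


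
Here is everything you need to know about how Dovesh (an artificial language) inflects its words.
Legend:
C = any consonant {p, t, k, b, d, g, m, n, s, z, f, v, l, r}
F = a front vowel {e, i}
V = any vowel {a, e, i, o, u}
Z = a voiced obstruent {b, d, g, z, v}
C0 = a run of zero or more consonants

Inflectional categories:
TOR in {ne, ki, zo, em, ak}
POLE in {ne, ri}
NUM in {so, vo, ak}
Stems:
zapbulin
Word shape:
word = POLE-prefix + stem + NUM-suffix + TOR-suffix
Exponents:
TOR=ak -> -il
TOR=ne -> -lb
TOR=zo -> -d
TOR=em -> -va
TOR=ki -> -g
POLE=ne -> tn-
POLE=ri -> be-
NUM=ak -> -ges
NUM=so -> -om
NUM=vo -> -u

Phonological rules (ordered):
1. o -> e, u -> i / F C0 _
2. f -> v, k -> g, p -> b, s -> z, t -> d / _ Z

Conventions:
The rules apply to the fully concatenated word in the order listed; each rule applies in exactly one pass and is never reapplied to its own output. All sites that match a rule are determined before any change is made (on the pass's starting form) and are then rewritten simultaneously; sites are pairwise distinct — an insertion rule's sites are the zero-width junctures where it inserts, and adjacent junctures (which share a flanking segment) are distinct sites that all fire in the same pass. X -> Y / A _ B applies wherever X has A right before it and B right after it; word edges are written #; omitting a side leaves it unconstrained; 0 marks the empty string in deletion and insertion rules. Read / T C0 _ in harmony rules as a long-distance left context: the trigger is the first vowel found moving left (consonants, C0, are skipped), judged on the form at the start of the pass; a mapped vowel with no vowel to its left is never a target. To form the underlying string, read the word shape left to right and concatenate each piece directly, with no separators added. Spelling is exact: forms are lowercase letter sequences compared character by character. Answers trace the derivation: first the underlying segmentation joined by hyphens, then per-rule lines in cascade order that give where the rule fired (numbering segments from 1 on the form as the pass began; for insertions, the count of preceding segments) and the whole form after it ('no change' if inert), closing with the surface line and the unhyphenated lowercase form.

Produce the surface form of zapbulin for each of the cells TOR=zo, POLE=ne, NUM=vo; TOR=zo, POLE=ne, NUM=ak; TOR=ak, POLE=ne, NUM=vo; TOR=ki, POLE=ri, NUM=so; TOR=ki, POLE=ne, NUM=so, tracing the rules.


cell TOR=zo, POLE=ne, NUM=vo:
underlying: tn-zapbulin-u-d
1. o -> e, u -> i / F C0 _: fires at position(s) 11: tnzapbulinid
2. f -> v, k -> g, p -> b, s -> z, t -> d / _ Z: fires at position(s) 5: tnzabbulinid
surface: tnzabbulinid

cell TOR=zo, POLE=ne, NUM=ak:
underlying: tn-zapbulin-ges-d
1. o -> e, u -> i / F C0 _: no change
2. f -> v, k -> g, p -> b, s -> z, t -> d / _ Z: fires at position(s) 5, 13: tnzabbulingezd
surface: tnzabbulingezd

cell TOR=ak, POLE=ne, NUM=vo:
underlying: tn-zapbulin-u-il
1. o -> e, u -> i / F C0 _: fires at position(s) 11: tnzapbuliniil
2. f -> v, k -> g, p -> b, s -> z, t -> d / _ Z: fires at position(s) 5: tnzabbuliniil
surface: tnzabbuliniil

cell TOR=ki, POLE=ri, NUM=so:
underlying: be-zapbulin-om-g
1. o -> e, u -> i / F C0 _: fires at position(s) 11: bezapbulinemg
2. f -> v, k -> g, p -> b, s -> z, t -> d / _ Z: fires at position(s) 5: bezabbulinemg
surface: bezabbulinemg

cell TOR=ki, POLE=ne, NUM=so:
underlying: tn-zapbulin-om-g
1. o -> e, u -> i / F C0 _: fires at position(s) 11: tnzapbulinemg
2. f -> v, k -> g, p -> b, s -> z, t -> d / _ Z: fires at position(s) 5: tnzabbulinemg
surface: tnzabbulinemg


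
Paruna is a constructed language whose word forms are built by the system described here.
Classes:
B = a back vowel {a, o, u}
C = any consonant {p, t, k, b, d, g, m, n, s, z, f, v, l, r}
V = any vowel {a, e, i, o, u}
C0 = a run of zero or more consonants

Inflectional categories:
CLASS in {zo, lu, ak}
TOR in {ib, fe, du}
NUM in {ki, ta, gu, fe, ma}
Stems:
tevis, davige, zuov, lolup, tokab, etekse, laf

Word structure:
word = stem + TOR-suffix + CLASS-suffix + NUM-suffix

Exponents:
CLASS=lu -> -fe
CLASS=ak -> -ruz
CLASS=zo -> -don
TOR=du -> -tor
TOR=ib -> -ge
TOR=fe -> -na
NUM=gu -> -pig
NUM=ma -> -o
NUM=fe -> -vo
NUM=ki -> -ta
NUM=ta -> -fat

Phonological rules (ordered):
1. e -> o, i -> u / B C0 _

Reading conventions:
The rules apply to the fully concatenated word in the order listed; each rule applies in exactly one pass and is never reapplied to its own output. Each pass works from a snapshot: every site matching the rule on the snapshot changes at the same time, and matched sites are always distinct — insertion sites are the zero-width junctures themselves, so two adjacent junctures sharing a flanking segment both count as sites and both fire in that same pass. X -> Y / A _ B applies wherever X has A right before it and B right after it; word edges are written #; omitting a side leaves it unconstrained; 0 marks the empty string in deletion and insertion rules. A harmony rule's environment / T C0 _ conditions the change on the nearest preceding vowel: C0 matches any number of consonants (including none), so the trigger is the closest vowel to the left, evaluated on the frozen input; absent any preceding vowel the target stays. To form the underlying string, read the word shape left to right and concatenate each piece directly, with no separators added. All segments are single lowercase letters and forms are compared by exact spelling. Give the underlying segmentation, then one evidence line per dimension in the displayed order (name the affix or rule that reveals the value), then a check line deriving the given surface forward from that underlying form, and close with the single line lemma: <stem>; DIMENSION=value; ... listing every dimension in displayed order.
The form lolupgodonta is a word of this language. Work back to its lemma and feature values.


underlying: lolup-ge-don-ta
CLASS=zo - signalled by the affix -don
TOR=ib - signalled by the affix -ge
NUM=ki - signalled by the affix -ta
check: lolupgedonta -> lolupgodonta
lemma: lolup; CLASS=zo; TOR=ib; NUM=ki


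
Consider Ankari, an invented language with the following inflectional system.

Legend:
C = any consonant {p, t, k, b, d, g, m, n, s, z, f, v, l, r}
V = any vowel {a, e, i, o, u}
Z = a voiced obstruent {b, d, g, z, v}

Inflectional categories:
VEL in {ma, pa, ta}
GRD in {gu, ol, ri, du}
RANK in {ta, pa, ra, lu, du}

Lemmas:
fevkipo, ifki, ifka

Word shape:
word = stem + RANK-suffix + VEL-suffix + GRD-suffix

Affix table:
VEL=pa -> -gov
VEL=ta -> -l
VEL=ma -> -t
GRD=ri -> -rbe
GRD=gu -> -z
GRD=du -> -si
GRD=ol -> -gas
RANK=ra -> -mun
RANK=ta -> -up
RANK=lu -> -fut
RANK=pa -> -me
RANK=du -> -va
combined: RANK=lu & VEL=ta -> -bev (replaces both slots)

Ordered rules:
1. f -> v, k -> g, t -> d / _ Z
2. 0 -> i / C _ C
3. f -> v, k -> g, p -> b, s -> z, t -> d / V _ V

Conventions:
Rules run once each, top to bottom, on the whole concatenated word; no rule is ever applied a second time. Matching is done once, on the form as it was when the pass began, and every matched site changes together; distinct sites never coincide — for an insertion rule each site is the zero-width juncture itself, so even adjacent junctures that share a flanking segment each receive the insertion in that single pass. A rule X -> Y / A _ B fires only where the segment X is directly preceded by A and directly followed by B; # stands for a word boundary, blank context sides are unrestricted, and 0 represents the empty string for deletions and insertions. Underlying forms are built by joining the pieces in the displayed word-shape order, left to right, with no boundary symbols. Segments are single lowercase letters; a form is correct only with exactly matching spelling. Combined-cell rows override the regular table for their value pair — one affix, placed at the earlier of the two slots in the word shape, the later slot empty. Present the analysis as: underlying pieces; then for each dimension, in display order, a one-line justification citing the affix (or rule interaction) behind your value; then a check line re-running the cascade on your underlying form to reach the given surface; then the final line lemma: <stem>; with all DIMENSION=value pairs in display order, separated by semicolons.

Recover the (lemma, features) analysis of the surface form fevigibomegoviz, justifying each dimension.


underlying: fevkipo-me-gov-z
VEL=pa - signalled by the affix -gov
GRD=gu - signalled by the affix -z
RANK=pa - signalled by the affix -me
check: fevkipomegovz -> fevkipomegovz -> fevikipomegoviz -> fevigibomegoviz
lemma: fevkipo; VEL=pa; GRD=gu; RANK=pa


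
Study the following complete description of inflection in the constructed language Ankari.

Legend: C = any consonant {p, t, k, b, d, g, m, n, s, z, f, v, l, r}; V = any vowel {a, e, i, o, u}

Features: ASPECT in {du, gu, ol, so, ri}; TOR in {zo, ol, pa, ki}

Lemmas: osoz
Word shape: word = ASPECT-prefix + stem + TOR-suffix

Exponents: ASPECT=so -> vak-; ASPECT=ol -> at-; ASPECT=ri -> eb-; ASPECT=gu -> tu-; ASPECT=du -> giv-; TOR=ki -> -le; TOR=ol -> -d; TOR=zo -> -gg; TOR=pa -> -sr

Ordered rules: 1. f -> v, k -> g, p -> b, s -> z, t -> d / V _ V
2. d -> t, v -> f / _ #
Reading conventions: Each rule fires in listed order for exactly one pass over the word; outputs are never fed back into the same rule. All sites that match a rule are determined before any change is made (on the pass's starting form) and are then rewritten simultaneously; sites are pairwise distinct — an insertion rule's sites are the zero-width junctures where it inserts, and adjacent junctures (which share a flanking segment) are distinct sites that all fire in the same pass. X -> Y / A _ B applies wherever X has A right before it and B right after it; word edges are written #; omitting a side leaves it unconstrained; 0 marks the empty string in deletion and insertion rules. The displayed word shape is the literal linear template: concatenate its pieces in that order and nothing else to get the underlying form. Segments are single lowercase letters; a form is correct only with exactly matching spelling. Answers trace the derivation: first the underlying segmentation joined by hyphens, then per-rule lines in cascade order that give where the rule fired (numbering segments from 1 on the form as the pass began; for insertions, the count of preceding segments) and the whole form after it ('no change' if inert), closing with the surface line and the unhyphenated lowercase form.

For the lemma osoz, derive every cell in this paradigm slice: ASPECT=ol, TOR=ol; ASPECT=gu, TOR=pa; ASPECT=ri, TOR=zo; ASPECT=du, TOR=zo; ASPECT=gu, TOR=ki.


cell ASPECT=ol, TOR=ol:
underlying: at-osoz-d
1. f -> v, k -> g, p -> b, s -> z, t -> d / V _ V: fires at position(s) 2, 4: adozozd
2. d -> t, v -> f / _ #: fires at position(s) 7: adozozt
surface: adozozt

cell ASPECT=gu, TOR=pa:
underlying: tu-osoz-sr
1. f -> v, k -> g, p -> b, s -> z, t -> d / V _ V: fires at position(s) 4: tuozozsr
2. d -> t, v -> f / _ #: no change
surface: tuozozsr

cell ASPECT=ri, TOR=zo:
underlying: eb-osoz-gg
1. f -> v, k -> g, p -> b, s -> z, t -> d / V _ V: fires at position(s) 4: ebozozgg
2. d -> t, v -> f / _ #: no change
surface: ebozozgg

cell ASPECT=du, TOR=zo:
underlying: giv-osoz-gg
1. f -> v, k -> g, p -> b, s -> z, t -> d / V _ V: fires at position(s) 5: givozozgg
2. d -> t, v -> f / _ #: no change
surface: givozozgg

cell ASPECT=gu, TOR=ki:
underlying: tu-osoz-le
1. f -> v, k -> g, p -> b, s -> z, t -> d / V _ V: fires at position(s) 4: tuozozle
2. d -> t, v -> f / _ #: no change
surface: tuozozle


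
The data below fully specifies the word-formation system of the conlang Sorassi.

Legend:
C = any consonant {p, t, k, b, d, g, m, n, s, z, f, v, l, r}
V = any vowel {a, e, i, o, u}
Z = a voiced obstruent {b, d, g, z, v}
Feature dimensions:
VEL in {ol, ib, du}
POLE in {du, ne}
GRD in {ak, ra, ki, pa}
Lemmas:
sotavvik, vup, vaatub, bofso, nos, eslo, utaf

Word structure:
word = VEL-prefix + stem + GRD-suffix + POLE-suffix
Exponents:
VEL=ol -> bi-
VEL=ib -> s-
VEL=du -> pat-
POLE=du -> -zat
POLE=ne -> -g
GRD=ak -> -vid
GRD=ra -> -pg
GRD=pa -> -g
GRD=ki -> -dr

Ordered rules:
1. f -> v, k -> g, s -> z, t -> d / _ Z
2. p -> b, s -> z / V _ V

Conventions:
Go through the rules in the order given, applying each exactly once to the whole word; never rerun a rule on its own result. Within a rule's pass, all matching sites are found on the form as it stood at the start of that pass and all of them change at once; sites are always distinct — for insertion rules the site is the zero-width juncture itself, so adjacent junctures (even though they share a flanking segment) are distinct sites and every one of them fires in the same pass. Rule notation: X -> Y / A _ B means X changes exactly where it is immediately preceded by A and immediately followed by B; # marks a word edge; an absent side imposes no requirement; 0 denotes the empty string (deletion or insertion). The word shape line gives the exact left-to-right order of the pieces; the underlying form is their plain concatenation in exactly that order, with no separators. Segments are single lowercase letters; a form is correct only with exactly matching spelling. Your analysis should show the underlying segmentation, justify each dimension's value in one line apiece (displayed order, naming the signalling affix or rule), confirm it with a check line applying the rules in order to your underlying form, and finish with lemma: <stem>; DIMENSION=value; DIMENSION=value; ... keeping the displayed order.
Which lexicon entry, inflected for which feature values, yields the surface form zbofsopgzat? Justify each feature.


underlying: s-bofso-pg-zat
VEL=ib - signalled by the affix s-
POLE=du - signalled by the affix -zat
GRD=ra - signalled by the affix -pg
check: sbofsopgzat -> zbofsopgzat -> zbofsopgzat
lemma: bofso; VEL=ib; POLE=du; GRD=ra


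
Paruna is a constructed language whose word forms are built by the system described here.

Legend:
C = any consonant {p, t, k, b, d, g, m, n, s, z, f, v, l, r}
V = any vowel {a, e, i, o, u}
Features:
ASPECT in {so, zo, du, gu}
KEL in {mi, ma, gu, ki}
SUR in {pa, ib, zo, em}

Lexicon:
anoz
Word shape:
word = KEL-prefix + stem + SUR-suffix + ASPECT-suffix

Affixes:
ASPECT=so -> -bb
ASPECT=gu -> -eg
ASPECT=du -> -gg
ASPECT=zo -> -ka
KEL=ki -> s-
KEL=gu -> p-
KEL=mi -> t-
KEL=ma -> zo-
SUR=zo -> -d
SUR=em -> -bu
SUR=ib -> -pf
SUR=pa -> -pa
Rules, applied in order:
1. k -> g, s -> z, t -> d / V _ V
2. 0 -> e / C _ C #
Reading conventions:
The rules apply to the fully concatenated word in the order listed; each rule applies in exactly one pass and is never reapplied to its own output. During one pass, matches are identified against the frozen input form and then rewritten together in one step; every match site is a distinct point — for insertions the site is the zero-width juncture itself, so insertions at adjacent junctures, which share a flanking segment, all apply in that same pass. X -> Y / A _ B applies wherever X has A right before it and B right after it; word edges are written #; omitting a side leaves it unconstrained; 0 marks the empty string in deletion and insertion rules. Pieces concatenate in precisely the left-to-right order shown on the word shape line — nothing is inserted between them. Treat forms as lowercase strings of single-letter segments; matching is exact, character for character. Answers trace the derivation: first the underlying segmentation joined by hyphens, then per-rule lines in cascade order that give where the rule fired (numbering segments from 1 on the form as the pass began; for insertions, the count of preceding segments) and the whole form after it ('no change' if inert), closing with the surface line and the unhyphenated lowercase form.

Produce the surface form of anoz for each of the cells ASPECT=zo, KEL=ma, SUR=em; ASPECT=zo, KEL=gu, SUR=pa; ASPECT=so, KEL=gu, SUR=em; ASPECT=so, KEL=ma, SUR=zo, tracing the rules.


cell ASPECT=zo, KEL=ma, SUR=em:
underlying: zo-anoz-bu-ka
1. k -> g, s -> z, t -> d / V _ V: fires at position(s) 9: zoanozbuga
2. 0 -> e / C _ C #: no change
surface: zoanozbuga

cell ASPECT=zo, KEL=gu, SUR=pa:
underlying: p-anoz-pa-ka
1. k -> g, s -> z, t -> d / V _ V: fires at position(s) 8: panozpaga
2. 0 -> e / C _ C #: no change
surface: panozpaga

cell ASPECT=so, KEL=gu, SUR=em:
underlying: p-anoz-bu-bb
1. k -> g, s -> z, t -> d / V _ V: no change
2. 0 -> e / C _ C #: inserts after position(s) 8: panozbubeb
surface: panozbubeb

cell ASPECT=so, KEL=ma, SUR=zo:
underlying: zo-anoz-d-bb
1. k -> g, s -> z, t -> d / V _ V: no change
2. 0 -> e / C _ C #: inserts after position(s) 8: zoanozdbeb
surface: zoanozdbeb
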